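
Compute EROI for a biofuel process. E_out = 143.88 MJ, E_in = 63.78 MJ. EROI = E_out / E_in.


EROI = E_out / E_in
= 143.88 / 63.78
= 2.2559

2.2559


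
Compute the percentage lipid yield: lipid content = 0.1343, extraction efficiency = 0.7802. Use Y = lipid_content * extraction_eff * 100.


Y = lipid_content * extraction_eff * 100
= 0.1343 * 0.7802 * 100
= 10.4781%

10.4781%


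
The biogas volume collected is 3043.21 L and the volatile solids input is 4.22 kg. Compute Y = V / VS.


Y = V / VS
= 3043.21 / 4.22
= 721.1398 L/kg VS

721.1398 L/kg VS


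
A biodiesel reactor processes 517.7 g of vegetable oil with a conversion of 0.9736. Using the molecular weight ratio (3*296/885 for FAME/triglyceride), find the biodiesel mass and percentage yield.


m_FAME = oil * conv * (3 * 296 / 885) = oil * conv * (888/885)
= 517.7 * 0.9736 * 888 / 885
= 505.7413 g
Y = m_FAME / oil * 100 = conv * (888/885) * 100
= 0.9736 * 888 / 885 * 100
= 97.69%

505.7413 g FAME; Y = 97.69%


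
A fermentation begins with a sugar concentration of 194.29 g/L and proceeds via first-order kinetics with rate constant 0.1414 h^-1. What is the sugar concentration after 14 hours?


S = S0 * exp(-k * t)
S = 194.29 * exp(-0.1414 * 14)
S = 26.8362 g/L

26.8362 g/L


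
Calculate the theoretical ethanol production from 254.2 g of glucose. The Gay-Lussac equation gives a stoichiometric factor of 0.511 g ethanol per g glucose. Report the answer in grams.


Theoretical ethanol yield: m_EtOH = 0.511 * m_glucose
m_EtOH = 0.511 * 254.2 = 129.8962 g

129.8962 g


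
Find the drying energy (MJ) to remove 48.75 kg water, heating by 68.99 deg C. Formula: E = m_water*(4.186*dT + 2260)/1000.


E = m_water * (4.186 * dT + 2260) / 1000
= 48.75 * (4.186 * 68.99 + 2260) / 1000
= 124.2536 MJ

124.2536 MJ


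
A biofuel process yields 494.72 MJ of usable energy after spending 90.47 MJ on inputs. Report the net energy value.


NEV = E_out - E_in
= 494.72 - 90.47
= 404.2500 MJ

404.2500 MJ


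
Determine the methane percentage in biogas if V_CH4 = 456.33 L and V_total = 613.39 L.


CH4% = V_CH4 / V_total * 100
= 456.33 / 613.39 * 100
= 74.3948%

74.3948%


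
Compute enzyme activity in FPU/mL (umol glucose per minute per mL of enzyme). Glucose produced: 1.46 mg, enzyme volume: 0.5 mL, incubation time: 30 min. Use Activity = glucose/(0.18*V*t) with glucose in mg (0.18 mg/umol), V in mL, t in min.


Activity = glucose_mg / (0.18 mg/umol * V_mL * t_min)
= 1.46 / (0.18 * 0.5 * 30)
= 0.5407 FPU/mL

0.5407 FPU/mL


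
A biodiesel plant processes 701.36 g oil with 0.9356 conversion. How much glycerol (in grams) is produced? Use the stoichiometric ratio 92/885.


glycerol = oil * conv * (92/885)
= 701.36 * 0.9356 * 92 / 885
= 68.2144 g

68.2144 g


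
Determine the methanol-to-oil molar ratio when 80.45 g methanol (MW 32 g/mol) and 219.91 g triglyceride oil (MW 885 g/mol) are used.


Molar ratio = n_MeOH / n_oil = (MeOH/32) / (oil/885) = (MeOH * 885) / (32 * oil)
= (80.45 * 885) / (32 * 219.91)
= 10.1175

10.1175


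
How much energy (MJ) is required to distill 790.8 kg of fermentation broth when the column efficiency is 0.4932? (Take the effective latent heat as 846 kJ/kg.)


E = m * 846 / (eta * 1000)
= 790.8 * 846 / (0.4932 * 1000)
= 1356.4818 MJ

1356.4818 MJ


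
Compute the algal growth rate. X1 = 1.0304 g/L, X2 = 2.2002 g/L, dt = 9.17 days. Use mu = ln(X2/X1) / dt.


mu = ln(X2/X1) / dt
= ln(2.2002/1.0304) / 9.17
= 0.0827 per day

0.0827 per day


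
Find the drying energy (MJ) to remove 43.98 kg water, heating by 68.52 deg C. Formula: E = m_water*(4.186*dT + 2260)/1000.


E = m_water * (4.186 * dT + 2260) / 1000
= 43.98 * (4.186 * 68.52 + 2260) / 1000
= 112.0094 MJ

112.0094 MJ


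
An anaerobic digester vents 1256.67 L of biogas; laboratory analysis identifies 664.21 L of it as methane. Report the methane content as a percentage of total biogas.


CH4% = V_CH4 / V_total * 100
= 664.21 / 1256.67 * 100
= 52.8548%

52.8548%


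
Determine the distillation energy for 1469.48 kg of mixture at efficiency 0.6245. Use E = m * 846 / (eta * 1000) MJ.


E = m * 846 / (eta * 1000)
= 1469.48 * 846 / (0.6245 * 1000)
= 1990.6807 MJ

1990.6807 MJ


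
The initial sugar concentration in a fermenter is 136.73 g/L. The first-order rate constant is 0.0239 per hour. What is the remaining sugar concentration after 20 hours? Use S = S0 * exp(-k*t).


S = S0 * exp(-k * t)
S = 136.73 * exp(-0.0239 * 20)
S = 84.7756 g/L

84.7756 g/L


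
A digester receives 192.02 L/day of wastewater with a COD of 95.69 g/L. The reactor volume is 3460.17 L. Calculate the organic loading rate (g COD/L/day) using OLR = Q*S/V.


OLR = Q * S / V
= 192.02 * 95.69 / 3460.17
= 5.3103 g/L/day

5.3103 g/L/day


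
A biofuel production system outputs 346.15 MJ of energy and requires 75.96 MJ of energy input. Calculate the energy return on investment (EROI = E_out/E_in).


EROI = E_out / E_in
= 346.15 / 75.96
= 4.5570

4.5570


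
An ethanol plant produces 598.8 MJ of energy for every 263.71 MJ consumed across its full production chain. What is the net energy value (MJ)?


NEV = E_out - E_in
= 598.8 - 263.71
= 335.0900 MJ

335.0900 MJ


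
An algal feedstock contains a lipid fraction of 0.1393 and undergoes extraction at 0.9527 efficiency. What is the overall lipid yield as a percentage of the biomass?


Y = lipid_content * extraction_eff * 100
= 0.1393 * 0.9527 * 100
= 13.2711%

13.2711%


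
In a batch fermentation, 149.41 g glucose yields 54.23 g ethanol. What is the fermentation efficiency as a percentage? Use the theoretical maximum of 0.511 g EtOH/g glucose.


Fermentation efficiency = (actual / (0.511 * glucose)) * 100
= (54.23 / (0.511 * 149.41)) * 100
= 71.0295%

71.0295%


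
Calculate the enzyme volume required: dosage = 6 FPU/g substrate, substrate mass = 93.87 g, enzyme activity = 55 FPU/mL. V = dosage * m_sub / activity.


V = dosage * m_sub / activity
V = 6 * 93.87 / 55
V = 10.2404 mL

10.2404 mL


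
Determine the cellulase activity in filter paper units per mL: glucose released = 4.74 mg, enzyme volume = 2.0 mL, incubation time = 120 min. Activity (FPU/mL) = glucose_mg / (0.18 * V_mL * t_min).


Activity = glucose_mg / (0.18 mg/umol * V_mL * t_min)
= 4.74 / (0.18 * 2.0 * 120)
= 0.1097 FPU/mL

0.1097 FPU/mL


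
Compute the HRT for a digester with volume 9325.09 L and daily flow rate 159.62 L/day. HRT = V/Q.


HRT = V / Q
= 9325.09 / 159.62
= 58.4206 days

58.4206 days


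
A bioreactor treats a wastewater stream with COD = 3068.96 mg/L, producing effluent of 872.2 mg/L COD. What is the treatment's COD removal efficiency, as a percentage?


eta = (COD_in - COD_out) / COD_in * 100
= (3068.96 - 872.2) / 3068.96 * 100
= 71.5799%

71.5799%


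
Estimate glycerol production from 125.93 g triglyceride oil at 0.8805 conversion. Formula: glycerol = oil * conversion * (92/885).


glycerol = oil * conv * (92/885)
= 125.93 * 0.8805 * 92 / 885
= 11.5267 g

11.5267 g


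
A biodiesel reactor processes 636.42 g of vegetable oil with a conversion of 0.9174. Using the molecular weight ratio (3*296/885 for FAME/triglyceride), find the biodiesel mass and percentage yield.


m_FAME = oil * conv * (3 * 296 / 885) = oil * conv * (888/885)
= 636.42 * 0.9174 * 888 / 885
= 585.8309 g
Y = m_FAME / oil * 100 = conv * (888/885) * 100
= 0.9174 * 888 / 885 * 100
= 92.05%

585.8309 g FAME; Y = 92.05%


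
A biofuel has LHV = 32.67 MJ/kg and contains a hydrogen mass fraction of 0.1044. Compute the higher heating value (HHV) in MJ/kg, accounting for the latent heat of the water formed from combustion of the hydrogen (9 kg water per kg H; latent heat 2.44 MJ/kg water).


HHV = LHV + H_frac * 9 * 2.44
= 32.67 + 0.1044 * 9 * 2.44
= 34.9626 MJ/kg

34.9626 MJ/kg


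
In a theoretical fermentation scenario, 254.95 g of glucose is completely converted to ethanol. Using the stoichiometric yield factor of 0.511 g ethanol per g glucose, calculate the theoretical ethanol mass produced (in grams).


Theoretical ethanol yield: m_EtOH = 0.511 * m_glucose
m_EtOH = 0.511 * 254.95 = 130.2794 g

130.2794 g


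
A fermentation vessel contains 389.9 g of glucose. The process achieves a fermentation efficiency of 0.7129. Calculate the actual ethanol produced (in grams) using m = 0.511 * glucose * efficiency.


Actual ethanol: m = 0.511 * 389.9 * 0.7129
m = 142.0374 g

142.0374 g


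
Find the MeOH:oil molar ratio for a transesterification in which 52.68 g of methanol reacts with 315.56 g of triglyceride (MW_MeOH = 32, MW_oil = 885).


Molar ratio = n_MeOH / n_oil = (MeOH/32) / (oil/885) = (MeOH * 885) / (32 * oil)
= (52.68 * 885) / (32 * 315.56)
= 4.6170

4.6170


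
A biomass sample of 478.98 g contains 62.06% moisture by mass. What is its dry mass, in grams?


Wd = Ww * (1 - MC/100)
= 478.98 * (1 - 62.06/100)
= 181.7250 g

181.7250 g


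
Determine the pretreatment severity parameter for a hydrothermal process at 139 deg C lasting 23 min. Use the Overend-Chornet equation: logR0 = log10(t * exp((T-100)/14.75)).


logR0 = log10(t * exp((T - 100) / 14.75))
= log10(23 * exp((139 - 100) / 14.75))
= 2.5100

2.5100


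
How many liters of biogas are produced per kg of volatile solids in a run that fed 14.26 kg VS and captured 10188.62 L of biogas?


Y = V / VS
= 10188.62 / 14.26
= 714.4895 L/kg VS

714.4895 L/kg VS


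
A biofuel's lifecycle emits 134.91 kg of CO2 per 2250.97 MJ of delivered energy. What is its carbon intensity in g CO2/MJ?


CI = CO2 * 1000 / E
= 134.91 * 1000 / 2250.97
= 59.9342 g CO2/MJ

59.9342 g CO2/MJ


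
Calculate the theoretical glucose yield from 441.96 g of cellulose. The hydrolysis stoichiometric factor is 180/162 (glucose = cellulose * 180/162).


glucose = cellulose * 180/162
= 441.96 * 180/162
= 491.0667 g

491.0667 g


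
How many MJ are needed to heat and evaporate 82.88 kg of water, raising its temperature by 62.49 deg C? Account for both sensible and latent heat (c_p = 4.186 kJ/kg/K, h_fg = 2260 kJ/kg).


E = m_water * (4.186 * dT + 2260) / 1000
= 82.88 * (4.186 * 62.49 + 2260) / 1000
= 208.9888 MJ

208.9888 MJ


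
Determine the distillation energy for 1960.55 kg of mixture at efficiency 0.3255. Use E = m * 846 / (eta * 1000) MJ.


E = m * 846 / (eta * 1000)
= 1960.55 * 846 / (0.3255 * 1000)
= 5095.6230 MJ

5095.6230 MJ


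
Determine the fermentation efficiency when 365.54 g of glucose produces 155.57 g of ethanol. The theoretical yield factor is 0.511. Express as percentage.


Fermentation efficiency = (actual / (0.511 * glucose)) * 100
= (155.57 / (0.511 * 365.54)) * 100
= 83.2856%

83.2856%


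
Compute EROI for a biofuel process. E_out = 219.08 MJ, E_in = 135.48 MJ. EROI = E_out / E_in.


EROI = E_out / E_in
= 219.08 / 135.48
= 1.6171

1.6171


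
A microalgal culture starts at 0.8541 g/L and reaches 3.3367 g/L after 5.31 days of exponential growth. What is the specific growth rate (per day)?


mu = ln(X2/X1) / dt
= ln(3.3367/0.8541) / 5.31
= 0.2566 per day

0.2566 per day


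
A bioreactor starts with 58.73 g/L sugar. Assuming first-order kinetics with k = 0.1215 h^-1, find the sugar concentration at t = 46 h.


S = S0 * exp(-k * t)
S = 58.73 * exp(-0.1215 * 46)
S = 0.2196 g/L

0.2196 g/L


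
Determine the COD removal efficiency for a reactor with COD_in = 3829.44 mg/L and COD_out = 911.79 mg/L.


eta = (COD_in - COD_out) / COD_in * 100
= (3829.44 - 911.79) / 3829.44 * 100
= 76.1900%

76.1900%


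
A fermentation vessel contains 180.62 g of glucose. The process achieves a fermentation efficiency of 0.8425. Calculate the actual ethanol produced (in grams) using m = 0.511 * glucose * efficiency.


Actual ethanol: m = 0.511 * 180.62 * 0.8425
m = 77.7601 g

77.7601 g


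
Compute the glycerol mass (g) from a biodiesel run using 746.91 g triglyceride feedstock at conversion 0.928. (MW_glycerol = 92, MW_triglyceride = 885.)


glycerol = oil * conv * (92/885)
= 746.91 * 0.928 * 92 / 885
= 72.0544 g

72.0544 g


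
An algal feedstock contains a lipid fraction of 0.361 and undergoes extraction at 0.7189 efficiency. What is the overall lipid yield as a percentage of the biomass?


Y = lipid_content * extraction_eff * 100
= 0.361 * 0.7189 * 100
= 25.9523%

25.9523%


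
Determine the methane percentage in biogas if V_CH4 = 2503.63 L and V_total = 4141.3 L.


CH4% = V_CH4 / V_total * 100
= 2503.63 / 4141.3 * 100
= 60.4552%

60.4552%


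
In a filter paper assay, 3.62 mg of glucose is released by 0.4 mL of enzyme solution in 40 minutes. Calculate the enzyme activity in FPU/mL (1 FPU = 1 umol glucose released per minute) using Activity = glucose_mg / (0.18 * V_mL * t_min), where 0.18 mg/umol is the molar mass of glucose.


Activity = glucose_mg / (0.18 mg/umol * V_mL * t_min)
= 3.62 / (0.18 * 0.4 * 40)
= 1.2569 FPU/mL

1.2569 FPU/mL


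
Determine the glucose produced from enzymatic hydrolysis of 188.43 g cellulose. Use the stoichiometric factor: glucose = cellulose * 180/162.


glucose = cellulose * 180/162
= 188.43 * 180/162
= 209.3667 g

209.3667 g


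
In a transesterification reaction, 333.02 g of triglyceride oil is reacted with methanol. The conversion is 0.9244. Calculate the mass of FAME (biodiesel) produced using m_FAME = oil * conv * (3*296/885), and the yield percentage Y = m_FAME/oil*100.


m_FAME = oil * conv * (3 * 296 / 885) = oil * conv * (888/885)
= 333.02 * 0.9244 * 888 / 885
= 308.8872 g
Y = m_FAME / oil * 100 = conv * (888/885) * 100
= 0.9244 * 888 / 885 * 100
= 92.75%

308.8872 g FAME; Y = 92.75%


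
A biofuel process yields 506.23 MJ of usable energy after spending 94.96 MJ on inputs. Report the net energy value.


NEV = E_out - E_in
= 506.23 - 94.96
= 411.2700 MJ

411.2700 MJ


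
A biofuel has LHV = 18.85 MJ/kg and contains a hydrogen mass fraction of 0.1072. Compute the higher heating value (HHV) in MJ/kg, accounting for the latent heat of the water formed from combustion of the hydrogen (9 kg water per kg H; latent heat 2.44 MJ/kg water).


HHV = LHV + H_frac * 9 * 2.44
= 18.85 + 0.1072 * 9 * 2.44
= 21.2041 MJ/kg

21.2041 MJ/kg


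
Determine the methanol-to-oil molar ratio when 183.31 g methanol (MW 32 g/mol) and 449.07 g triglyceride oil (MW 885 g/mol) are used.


Molar ratio = n_MeOH / n_oil = (MeOH/32) / (oil/885) = (MeOH * 885) / (32 * oil)
= (183.31 * 885) / (32 * 449.07)
= 11.2893

11.2893


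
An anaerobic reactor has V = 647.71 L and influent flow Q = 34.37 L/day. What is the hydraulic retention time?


HRT = V / Q
= 647.71 / 34.37
= 18.8452 days

18.8452 days


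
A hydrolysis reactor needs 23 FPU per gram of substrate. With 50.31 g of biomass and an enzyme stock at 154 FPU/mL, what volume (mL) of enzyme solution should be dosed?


V = dosage * m_sub / activity
V = 23 * 50.31 / 154
V = 7.5138 mL

7.5138 mL


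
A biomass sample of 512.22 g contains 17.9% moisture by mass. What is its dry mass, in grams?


Wd = Ww * (1 - MC/100)
= 512.22 * (1 - 17.9/100)
= 420.5326 g

420.5326 g


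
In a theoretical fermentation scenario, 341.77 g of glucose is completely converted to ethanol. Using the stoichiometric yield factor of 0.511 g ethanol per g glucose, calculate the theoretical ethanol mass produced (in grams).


Theoretical ethanol yield: m_EtOH = 0.511 * m_glucose
m_EtOH = 0.511 * 341.77 = 174.6445 g

174.6445 g


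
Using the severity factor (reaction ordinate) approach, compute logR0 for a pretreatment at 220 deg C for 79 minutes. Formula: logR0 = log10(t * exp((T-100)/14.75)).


logR0 = log10(t * exp((T - 100) / 14.75))
= log10(79 * exp((220 - 100) / 14.75))
= 5.4309

5.4309


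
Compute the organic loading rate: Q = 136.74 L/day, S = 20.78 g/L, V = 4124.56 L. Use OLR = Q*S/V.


OLR = Q * S / V
= 136.74 * 20.78 / 4124.56
= 0.6889 g/L/day

0.6889 g/L/day


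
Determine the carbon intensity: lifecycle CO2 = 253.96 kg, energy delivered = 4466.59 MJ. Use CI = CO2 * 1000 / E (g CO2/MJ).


CI = CO2 * 1000 / E
= 253.96 * 1000 / 4466.59
= 56.8577 g CO2/MJ

56.8577 g CO2/MJ


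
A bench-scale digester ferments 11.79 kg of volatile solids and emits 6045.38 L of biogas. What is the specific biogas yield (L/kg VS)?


Y = V / VS
= 6045.38 / 11.79
= 512.7549 L/kg VS

512.7549 L/kg VS


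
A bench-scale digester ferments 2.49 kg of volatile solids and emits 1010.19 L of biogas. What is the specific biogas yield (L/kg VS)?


Y = V / VS
= 1010.19 / 2.49
= 405.6988 L/kg VS

405.6988 L/kg VS


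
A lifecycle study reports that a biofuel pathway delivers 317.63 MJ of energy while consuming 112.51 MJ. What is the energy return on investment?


EROI = E_out / E_in
= 317.63 / 112.51
= 2.8231

2.8231


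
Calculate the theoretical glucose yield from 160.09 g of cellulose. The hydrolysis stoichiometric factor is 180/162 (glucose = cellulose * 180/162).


glucose = cellulose * 180/162
= 160.09 * 180/162
= 177.8778 g

177.8778 g


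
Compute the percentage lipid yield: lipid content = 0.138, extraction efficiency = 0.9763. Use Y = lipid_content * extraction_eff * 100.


Y = lipid_content * extraction_eff * 100
= 0.138 * 0.9763 * 100
= 13.4729%

13.4729%


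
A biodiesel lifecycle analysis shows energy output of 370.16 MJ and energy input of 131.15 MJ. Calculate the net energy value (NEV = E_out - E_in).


NEV = E_out - E_in
= 370.16 - 131.15
= 239.0100 MJ

239.0100 MJ


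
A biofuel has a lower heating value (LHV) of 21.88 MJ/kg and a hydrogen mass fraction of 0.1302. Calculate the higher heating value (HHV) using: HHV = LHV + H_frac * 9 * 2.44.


HHV = LHV + H_frac * 9 * 2.44
= 21.88 + 0.1302 * 9 * 2.44
= 24.7392 MJ/kg

24.7392 MJ/kg


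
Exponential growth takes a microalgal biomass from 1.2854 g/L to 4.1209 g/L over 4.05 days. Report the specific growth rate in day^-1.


mu = ln(X2/X1) / dt
= ln(4.1209/1.2854) / 4.05
= 0.2877 per day

0.2877 per day


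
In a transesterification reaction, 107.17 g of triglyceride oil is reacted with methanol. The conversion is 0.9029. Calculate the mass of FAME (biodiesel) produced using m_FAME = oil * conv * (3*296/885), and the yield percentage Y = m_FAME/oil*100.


m_FAME = oil * conv * (3 * 296 / 885) = oil * conv * (888/885)
= 107.17 * 0.9029 * 888 / 885
= 97.0918 g
Y = m_FAME / oil * 100 = conv * (888/885) * 100
= 0.9029 * 888 / 885 * 100
= 90.60%

97.0918 g FAME; Y = 90.60%


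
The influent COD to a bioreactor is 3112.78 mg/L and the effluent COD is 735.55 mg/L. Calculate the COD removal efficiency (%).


eta = (COD_in - COD_out) / COD_in * 100
= (3112.78 - 735.55) / 3112.78 * 100
= 76.3700%

76.3700%


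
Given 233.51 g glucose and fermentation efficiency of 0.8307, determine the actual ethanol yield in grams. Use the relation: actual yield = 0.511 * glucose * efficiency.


Actual ethanol: m = 0.511 * 233.51 * 0.8307
m = 99.1221 g

99.1221 g


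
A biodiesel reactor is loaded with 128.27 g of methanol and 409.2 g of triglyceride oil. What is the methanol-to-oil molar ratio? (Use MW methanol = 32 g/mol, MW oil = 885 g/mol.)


Molar ratio = n_MeOH / n_oil = (MeOH/32) / (oil/885) = (MeOH * 885) / (32 * oil)
= (128.27 * 885) / (32 * 409.2)
= 8.6693

8.6693


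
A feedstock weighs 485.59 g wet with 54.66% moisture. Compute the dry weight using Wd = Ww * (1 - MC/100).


Wd = Ww * (1 - MC/100)
= 485.59 * (1 - 54.66/100)
= 220.1665 g

220.1665 g


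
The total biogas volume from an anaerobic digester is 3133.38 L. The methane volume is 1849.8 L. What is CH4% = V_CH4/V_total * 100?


CH4% = V_CH4 / V_total * 100
= 1849.8 / 3133.38 * 100
= 59.0353%

59.0353%


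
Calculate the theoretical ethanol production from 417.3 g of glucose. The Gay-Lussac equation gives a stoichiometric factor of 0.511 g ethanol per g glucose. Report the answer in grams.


Theoretical ethanol yield: m_EtOH = 0.511 * m_glucose
m_EtOH = 0.511 * 417.3 = 213.2403 g

213.2403 g


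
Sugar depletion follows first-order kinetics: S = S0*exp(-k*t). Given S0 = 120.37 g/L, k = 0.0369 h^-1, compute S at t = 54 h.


S = S0 * exp(-k * t)
S = 120.37 * exp(-0.0369 * 54)
S = 16.4113 g/L

16.4113 g/L


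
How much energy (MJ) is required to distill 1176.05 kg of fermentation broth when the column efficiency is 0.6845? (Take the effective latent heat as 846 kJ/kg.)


E = m * 846 / (eta * 1000)
= 1176.05 * 846 / (0.6845 * 1000)
= 1453.5256 MJ

1453.5256 MJ


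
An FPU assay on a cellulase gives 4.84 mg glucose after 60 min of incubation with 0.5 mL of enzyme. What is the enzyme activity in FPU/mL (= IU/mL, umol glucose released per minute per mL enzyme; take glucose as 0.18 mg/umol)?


Activity = glucose_mg / (0.18 mg/umol * V_mL * t_min)
= 4.84 / (0.18 * 0.5 * 60)
= 0.8963 FPU/mL

0.8963 FPU/mL


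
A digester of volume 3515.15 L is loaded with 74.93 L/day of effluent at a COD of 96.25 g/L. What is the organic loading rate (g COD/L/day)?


OLR = Q * S / V
= 74.93 * 96.25 / 3515.15
= 2.0517 g/L/day

2.0517 g/L/day


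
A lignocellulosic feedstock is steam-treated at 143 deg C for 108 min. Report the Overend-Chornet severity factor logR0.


logR0 = log10(t * exp((T - 100) / 14.75))
= log10(108 * exp((143 - 100) / 14.75))
= 3.2995

3.2995


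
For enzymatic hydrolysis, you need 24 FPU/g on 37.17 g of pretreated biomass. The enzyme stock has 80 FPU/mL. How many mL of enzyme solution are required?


V = dosage * m_sub / activity
V = 24 * 37.17 / 80
V = 11.1510 mL

11.1510 mL


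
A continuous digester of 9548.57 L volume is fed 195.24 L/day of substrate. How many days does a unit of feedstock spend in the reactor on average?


HRT = V / Q
= 9548.57 / 195.24
= 48.9068 days

48.9068 days


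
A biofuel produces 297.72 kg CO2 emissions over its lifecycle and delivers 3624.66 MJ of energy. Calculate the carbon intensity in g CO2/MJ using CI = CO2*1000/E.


CI = CO2 * 1000 / E
= 297.72 * 1000 / 3624.66
= 82.1374 g CO2/MJ

82.1374 g CO2/MJ


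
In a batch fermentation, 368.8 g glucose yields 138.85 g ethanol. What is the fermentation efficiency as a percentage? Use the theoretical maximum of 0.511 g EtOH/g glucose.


Fermentation efficiency = (actual / (0.511 * glucose)) * 100
= (138.85 / (0.511 * 368.8)) * 100
= 73.6774%

73.6774%


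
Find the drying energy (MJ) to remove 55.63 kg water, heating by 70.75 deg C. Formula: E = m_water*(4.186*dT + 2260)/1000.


E = m_water * (4.186 * dT + 2260) / 1000
= 55.63 * (4.186 * 70.75 + 2260) / 1000
= 142.1992 MJ

142.1992 MJ


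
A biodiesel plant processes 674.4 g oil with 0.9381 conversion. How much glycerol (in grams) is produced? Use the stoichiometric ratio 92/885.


glycerol = oil * conv * (92/885)
= 674.4 * 0.9381 * 92 / 885
= 65.7675 g

65.7675 g


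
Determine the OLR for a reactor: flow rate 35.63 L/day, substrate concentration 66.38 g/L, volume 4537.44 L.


OLR = Q * S / V
= 35.63 * 66.38 / 4537.44
= 0.5212 g/L/day

0.5212 g/L/day


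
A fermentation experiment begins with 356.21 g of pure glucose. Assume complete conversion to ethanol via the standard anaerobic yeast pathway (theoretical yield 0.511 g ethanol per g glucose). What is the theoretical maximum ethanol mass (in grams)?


Theoretical ethanol yield: m_EtOH = 0.511 * m_glucose
m_EtOH = 0.511 * 356.21 = 182.0233 g

182.0233 g


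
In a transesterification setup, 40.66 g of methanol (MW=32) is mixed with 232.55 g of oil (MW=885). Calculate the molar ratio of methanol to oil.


Molar ratio = n_MeOH / n_oil = (MeOH/32) / (oil/885) = (MeOH * 885) / (32 * oil)
= (40.66 * 885) / (32 * 232.55)
= 4.8355

4.8355


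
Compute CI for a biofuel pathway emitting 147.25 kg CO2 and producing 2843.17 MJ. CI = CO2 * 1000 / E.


CI = CO2 * 1000 / E
= 147.25 * 1000 / 2843.17
= 51.7908 g CO2/MJ

51.7908 g CO2/MJ


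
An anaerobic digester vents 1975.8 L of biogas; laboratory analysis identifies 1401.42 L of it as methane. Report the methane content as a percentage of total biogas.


CH4% = V_CH4 / V_total * 100
= 1401.42 / 1975.8 * 100
= 70.9292%

70.9292%


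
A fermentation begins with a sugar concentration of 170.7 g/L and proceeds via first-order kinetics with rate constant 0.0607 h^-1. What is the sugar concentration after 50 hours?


S = S0 * exp(-k * t)
S = 170.7 * exp(-0.0607 * 50)
S = 8.2063 g/L

8.2063 g/L


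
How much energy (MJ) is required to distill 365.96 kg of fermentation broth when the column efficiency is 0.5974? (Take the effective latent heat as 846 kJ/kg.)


E = m * 846 / (eta * 1000)
= 365.96 * 846 / (0.5974 * 1000)
= 518.2493 MJ

518.2493 MJ


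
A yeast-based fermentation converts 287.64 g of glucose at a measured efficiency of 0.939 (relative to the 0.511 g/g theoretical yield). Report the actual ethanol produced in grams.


Actual ethanol: m = 0.511 * 287.64 * 0.939
m = 138.0180 g

138.0180 g


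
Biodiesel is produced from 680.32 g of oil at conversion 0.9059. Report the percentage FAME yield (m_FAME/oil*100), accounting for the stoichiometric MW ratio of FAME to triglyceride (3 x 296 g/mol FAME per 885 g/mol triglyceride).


m_FAME = oil * conv * (3 * 296 / 885) = oil * conv * (888/885)
= 680.32 * 0.9059 * 888 / 885
= 618.3910 g
Y = m_FAME / oil * 100 = conv * (888/885) * 100
= 0.9059 * 888 / 885 * 100
= 90.90%

90.90%


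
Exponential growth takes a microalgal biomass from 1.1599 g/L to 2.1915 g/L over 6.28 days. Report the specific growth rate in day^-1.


mu = ln(X2/X1) / dt
= ln(2.1915/1.1599) / 6.28
= 0.1013 per day

0.1013 per day


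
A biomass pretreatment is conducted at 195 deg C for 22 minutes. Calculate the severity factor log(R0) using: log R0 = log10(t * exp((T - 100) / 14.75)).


logR0 = log10(t * exp((T - 100) / 14.75))
= log10(22 * exp((195 - 100) / 14.75))
= 4.1396

4.1396


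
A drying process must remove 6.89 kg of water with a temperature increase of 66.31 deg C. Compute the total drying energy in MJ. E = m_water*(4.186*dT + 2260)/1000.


E = m_water * (4.186 * dT + 2260) / 1000
= 6.89 * (4.186 * 66.31 + 2260) / 1000
= 17.4839 MJ

17.4839 MJ


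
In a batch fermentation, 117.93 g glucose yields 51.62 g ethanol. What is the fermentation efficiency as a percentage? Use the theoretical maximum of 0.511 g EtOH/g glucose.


Fermentation efficiency = (actual / (0.511 * glucose)) * 100
= (51.62 / (0.511 * 117.93)) * 100
= 85.6590%

85.6590%


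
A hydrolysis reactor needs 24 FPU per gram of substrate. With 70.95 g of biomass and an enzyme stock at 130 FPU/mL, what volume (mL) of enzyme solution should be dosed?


V = dosage * m_sub / activity
V = 24 * 70.95 / 130
V = 13.0985 mL

13.0985 mL


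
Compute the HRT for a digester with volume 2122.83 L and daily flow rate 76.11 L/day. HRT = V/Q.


HRT = V / Q
= 2122.83 / 76.11
= 27.8916 days

27.8916 days


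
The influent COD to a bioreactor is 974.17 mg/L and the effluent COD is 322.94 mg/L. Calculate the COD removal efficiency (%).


eta = (COD_in - COD_out) / COD_in * 100
= (974.17 - 322.94) / 974.17 * 100
= 66.8497%

66.8497%


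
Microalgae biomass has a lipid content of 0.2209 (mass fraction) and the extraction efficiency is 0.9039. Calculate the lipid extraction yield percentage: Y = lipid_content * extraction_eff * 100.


Y = lipid_content * extraction_eff * 100
= 0.2209 * 0.9039 * 100
= 19.9672%

19.9672%


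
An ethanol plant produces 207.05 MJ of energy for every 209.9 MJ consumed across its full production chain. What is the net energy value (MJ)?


NEV = E_out - E_in
= 207.05 - 209.9
= -2.8500 MJ

-2.8500 MJ


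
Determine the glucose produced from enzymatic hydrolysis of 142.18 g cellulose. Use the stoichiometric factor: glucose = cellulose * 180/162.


glucose = cellulose * 180/162
= 142.18 * 180/162
= 157.9778 g

157.9778 g


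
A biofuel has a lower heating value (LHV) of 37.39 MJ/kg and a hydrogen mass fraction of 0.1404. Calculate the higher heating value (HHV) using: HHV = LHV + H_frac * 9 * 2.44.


HHV = LHV + H_frac * 9 * 2.44
= 37.39 + 0.1404 * 9 * 2.44
= 40.4732 MJ/kg

40.4732 MJ/kg


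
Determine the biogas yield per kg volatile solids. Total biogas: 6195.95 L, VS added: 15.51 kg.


Y = V / VS
= 6195.95 / 15.51
= 399.4810 L/kg VS

399.4810 L/kg VS


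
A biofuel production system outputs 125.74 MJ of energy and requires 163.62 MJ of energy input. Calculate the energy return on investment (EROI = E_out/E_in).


EROI = E_out / E_in
= 125.74 / 163.62
= 0.7685

0.7685


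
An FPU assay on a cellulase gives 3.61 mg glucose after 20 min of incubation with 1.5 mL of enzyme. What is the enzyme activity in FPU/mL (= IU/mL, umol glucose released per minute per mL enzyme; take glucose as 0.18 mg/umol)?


Activity = glucose_mg / (0.18 mg/umol * V_mL * t_min)
= 3.61 / (0.18 * 1.5 * 20)
= 0.6685 FPU/mL

0.6685 FPU/mL


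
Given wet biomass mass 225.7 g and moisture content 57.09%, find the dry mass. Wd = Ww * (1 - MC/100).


Wd = Ww * (1 - MC/100)
= 225.7 * (1 - 57.09/100)
= 96.8479 g

96.8479 g


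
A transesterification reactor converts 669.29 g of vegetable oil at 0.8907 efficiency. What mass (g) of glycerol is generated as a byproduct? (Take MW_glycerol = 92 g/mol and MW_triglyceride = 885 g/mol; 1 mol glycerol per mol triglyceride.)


glycerol = oil * conv * (92/885)
= 669.29 * 0.8907 * 92 / 885
= 61.9713 g

61.9713 g


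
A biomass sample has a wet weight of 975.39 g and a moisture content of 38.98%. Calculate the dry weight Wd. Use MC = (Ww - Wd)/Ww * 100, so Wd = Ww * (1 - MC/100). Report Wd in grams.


Wd = Ww * (1 - MC/100)
= 975.39 * (1 - 38.98/100)
= 595.1830 g

595.1830 g


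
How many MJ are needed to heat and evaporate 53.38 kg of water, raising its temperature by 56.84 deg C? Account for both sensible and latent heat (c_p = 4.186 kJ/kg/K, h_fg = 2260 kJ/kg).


E = m_water * (4.186 * dT + 2260) / 1000
= 53.38 * (4.186 * 56.84 + 2260) / 1000
= 133.3396 MJ

133.3396 MJ


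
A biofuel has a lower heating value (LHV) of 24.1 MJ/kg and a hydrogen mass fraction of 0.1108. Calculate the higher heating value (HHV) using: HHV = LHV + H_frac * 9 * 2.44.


HHV = LHV + H_frac * 9 * 2.44
= 24.1 + 0.1108 * 9 * 2.44
= 26.5332 MJ/kg

26.5332 MJ/kg


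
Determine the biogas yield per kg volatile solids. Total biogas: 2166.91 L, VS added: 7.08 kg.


Y = V / VS
= 2166.91 / 7.08
= 306.0607 L/kg VS

306.0607 L/kg VS


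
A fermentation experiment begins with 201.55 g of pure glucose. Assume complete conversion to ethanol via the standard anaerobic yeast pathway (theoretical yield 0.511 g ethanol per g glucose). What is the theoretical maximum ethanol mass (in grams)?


Theoretical ethanol yield: m_EtOH = 0.511 * m_glucose
m_EtOH = 0.511 * 201.55 = 102.9921 g

102.9921 g


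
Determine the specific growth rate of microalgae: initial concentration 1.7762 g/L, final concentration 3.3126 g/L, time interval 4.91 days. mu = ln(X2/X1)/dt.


mu = ln(X2/X1) / dt
= ln(3.3126/1.7762) / 4.91
= 0.1269 per day

0.1269 per day


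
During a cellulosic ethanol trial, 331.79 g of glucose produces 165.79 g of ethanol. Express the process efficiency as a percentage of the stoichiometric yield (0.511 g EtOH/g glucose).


Fermentation efficiency = (actual / (0.511 * glucose)) * 100
= (165.79 / (0.511 * 331.79)) * 100
= 97.7854%

97.7854%


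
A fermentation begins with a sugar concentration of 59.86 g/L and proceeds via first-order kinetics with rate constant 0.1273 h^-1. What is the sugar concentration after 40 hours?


S = S0 * exp(-k * t)
S = 59.86 * exp(-0.1273 * 40)
S = 0.3679 g/L

0.3679 g/L


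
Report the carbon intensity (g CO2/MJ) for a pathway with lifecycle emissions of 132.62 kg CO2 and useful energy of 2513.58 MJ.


CI = CO2 * 1000 / E
= 132.62 * 1000 / 2513.58
= 52.7614 g CO2/MJ

52.7614 g CO2/MJ


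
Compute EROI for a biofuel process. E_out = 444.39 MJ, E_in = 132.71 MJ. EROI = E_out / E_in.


EROI = E_out / E_in
= 444.39 / 132.71
= 3.3486

3.3486


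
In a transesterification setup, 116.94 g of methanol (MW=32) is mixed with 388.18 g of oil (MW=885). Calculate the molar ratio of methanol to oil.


Molar ratio = n_MeOH / n_oil = (MeOH/32) / (oil/885) = (MeOH * 885) / (32 * oil)
= (116.94 * 885) / (32 * 388.18)
= 8.3315

8.3315


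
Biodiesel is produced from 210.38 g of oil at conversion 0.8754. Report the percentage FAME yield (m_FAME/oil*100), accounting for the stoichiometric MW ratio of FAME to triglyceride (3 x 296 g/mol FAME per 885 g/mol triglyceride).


m_FAME = oil * conv * (3 * 296 / 885) = oil * conv * (888/885)
= 210.38 * 0.8754 * 888 / 885
= 184.7909 g
Y = m_FAME / oil * 100 = conv * (888/885) * 100
= 0.8754 * 888 / 885 * 100
= 87.84%

87.84%


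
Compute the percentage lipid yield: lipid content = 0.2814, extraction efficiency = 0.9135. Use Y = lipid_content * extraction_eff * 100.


Y = lipid_content * extraction_eff * 100
= 0.2814 * 0.9135 * 100
= 25.7059%

25.7059%


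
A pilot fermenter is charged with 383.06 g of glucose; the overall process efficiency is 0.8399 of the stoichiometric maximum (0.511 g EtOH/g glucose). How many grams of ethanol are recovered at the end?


Actual ethanol: m = 0.511 * 383.06 * 0.8399
m = 164.4051 g

164.4051 g


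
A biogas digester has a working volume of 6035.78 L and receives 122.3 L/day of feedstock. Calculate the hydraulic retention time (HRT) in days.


HRT = V / Q
= 6035.78 / 122.3
= 49.3522 days

49.3522 days


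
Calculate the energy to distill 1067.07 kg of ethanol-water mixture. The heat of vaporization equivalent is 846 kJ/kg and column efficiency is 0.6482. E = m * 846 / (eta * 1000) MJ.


E = m * 846 / (eta * 1000)
= 1067.07 * 846 / (0.6482 * 1000)
= 1392.6893 MJ

1392.6893 MJ


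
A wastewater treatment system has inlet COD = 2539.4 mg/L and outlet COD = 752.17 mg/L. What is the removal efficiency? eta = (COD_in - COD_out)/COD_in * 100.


eta = (COD_in - COD_out) / COD_in * 100
= (2539.4 - 752.17) / 2539.4 * 100
= 70.3800%

70.3800%


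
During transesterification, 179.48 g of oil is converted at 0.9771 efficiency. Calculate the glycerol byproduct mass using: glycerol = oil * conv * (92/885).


glycerol = oil * conv * (92/885)
= 179.48 * 0.9771 * 92 / 885
= 18.2305 g

18.2305 g


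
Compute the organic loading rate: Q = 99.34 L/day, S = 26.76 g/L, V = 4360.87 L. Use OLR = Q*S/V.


OLR = Q * S / V
= 99.34 * 26.76 / 4360.87
= 0.6096 g/L/day

0.6096 g/L/day


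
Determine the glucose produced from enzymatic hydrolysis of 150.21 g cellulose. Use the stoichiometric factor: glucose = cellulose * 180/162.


glucose = cellulose * 180/162
= 150.21 * 180/162
= 166.9000 g

166.9000 g


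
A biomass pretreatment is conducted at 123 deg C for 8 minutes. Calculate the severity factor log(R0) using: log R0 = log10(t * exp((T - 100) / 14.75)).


logR0 = log10(t * exp((T - 100) / 14.75))
= log10(8 * exp((123 - 100) / 14.75))
= 1.5803

1.5803


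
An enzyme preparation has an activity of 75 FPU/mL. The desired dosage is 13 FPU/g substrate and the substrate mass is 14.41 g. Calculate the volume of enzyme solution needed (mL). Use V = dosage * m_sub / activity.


V = dosage * m_sub / activity
V = 13 * 14.41 / 75
V = 2.4977 mL

2.4977 mL


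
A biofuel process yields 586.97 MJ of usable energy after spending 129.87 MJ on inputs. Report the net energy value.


NEV = E_out - E_in
= 586.97 - 129.87
= 457.1000 MJ

457.1000 MJ


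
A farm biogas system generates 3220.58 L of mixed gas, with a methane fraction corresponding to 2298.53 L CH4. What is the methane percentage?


CH4% = V_CH4 / V_total * 100
= 2298.53 / 3220.58 * 100
= 71.3701%

71.3701%


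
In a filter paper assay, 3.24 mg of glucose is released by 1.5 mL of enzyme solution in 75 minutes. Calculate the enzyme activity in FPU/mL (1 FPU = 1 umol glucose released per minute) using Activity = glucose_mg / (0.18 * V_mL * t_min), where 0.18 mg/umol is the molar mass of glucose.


Activity = glucose_mg / (0.18 mg/umol * V_mL * t_min)
= 3.24 / (0.18 * 1.5 * 75)
= 0.1600 FPU/mL

0.1600 FPU/mL


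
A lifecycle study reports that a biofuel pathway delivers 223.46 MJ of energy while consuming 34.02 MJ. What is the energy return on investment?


EROI = E_out / E_in
= 223.46 / 34.02
= 6.5685

6.5685


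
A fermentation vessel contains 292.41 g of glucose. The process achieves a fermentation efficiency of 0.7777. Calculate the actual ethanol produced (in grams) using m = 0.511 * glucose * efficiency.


Actual ethanol: m = 0.511 * 292.41 * 0.7777
m = 116.2051 g

116.2051 g


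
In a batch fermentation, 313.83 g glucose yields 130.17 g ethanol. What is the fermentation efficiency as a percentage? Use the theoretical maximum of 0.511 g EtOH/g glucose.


Fermentation efficiency = (actual / (0.511 * glucose)) * 100
= (130.17 / (0.511 * 313.83)) * 100
= 81.1700%

81.1700%


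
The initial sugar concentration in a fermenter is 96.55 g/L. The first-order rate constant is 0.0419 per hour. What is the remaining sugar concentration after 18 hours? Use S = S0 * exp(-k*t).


S = S0 * exp(-k * t)
S = 96.55 * exp(-0.0419 * 18)
S = 45.4158 g/L

45.4158 g/L


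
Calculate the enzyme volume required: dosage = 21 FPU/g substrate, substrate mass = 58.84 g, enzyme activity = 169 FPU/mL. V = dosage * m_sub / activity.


V = dosage * m_sub / activity
V = 21 * 58.84 / 169
V = 7.3115 mL

7.3115 mL


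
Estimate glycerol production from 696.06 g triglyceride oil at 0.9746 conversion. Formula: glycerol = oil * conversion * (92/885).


glycerol = oil * conv * (92/885)
= 696.06 * 0.9746 * 92 / 885
= 70.5209 g

70.5209 g


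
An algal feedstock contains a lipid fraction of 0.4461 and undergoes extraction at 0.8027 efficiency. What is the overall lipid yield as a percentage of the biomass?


Y = lipid_content * extraction_eff * 100
= 0.4461 * 0.8027 * 100
= 35.8084%

35.8084%


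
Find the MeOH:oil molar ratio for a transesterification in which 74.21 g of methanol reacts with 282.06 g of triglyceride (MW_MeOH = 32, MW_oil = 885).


Molar ratio = n_MeOH / n_oil = (MeOH/32) / (oil/885) = (MeOH * 885) / (32 * oil)
= (74.21 * 885) / (32 * 282.06)
= 7.2764

7.2764


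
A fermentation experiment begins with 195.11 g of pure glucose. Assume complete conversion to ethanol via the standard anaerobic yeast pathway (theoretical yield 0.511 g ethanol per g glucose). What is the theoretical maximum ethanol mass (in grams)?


Theoretical ethanol yield: m_EtOH = 0.511 * m_glucose
m_EtOH = 0.511 * 195.11 = 99.7012 g

99.7012 g


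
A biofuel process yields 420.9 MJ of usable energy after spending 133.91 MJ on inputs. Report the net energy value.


NEV = E_out - E_in
= 420.9 - 133.91
= 286.9900 MJ

286.9900 MJ


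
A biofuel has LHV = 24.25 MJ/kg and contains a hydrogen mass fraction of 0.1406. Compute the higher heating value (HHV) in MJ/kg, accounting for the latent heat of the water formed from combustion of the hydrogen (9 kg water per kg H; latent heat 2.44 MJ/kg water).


HHV = LHV + H_frac * 9 * 2.44
= 24.25 + 0.1406 * 9 * 2.44
= 27.3376 MJ/kg

27.3376 MJ/kg


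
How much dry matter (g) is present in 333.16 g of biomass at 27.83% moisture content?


Wd = Ww * (1 - MC/100)
= 333.16 * (1 - 27.83/100)
= 240.4416 g

240.4416 g


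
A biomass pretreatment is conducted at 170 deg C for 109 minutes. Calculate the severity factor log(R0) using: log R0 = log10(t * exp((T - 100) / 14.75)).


logR0 = log10(t * exp((T - 100) / 14.75))
= log10(109 * exp((170 - 100) / 14.75))
= 4.0985

4.0985


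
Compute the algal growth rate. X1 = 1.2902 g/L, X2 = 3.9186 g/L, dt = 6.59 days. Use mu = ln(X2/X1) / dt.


mu = ln(X2/X1) / dt
= ln(3.9186/1.2902) / 6.59
= 0.1686 per day

0.1686 per day


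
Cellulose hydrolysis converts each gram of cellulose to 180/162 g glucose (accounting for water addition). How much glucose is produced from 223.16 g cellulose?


glucose = cellulose * 180/162
= 223.16 * 180/162
= 247.9556 g

247.9556 g
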